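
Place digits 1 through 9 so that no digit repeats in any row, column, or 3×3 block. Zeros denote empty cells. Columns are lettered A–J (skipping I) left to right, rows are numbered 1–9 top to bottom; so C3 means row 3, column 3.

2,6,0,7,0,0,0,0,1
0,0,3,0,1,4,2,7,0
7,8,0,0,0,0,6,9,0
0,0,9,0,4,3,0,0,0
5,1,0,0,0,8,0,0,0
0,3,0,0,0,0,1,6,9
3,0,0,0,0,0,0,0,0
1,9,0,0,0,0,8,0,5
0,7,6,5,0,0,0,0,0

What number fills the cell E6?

A2 = 9 (sole candidate).
B2 = 5 (sole candidate).
J2 = 8 (sole candidate).
B4 = 2 (sole candidate).
J4 = 7 (sole candidate).
D6 = 2 (sole candidate).
B7 = 4 (sole candidate).
C8 = 2 (sole candidate).
A9 = 8 (sole candidate).
C1 = 4 (sole candidate).
D2 = 6 (sole candidate).
C3 = 1 (sole candidate).
D3 = 3 (sole candidate).
J3 = 4 (sole candidate).
A4 = 6 (sole candidate).
D4 = 1 (sole candidate).
G4 = 5 (sole candidate).
H4 = 8 (sole candidate).
C5 = 7 (sole candidate).
D5 = 9 (sole candidate).
E5 = 6 (sole candidate).
A6 = 4 (sole candidate).
C6 = 8 (sole candidate).
C7 = 5 (sole candidate).
D7 = 8 (sole candidate).
D8 = 4 (sole candidate).
H8 = 3 (sole candidate).
J9 = 2 (sole candidate).
G1 = 3 (sole candidate).
H1 = 5 (sole candidate).
G5 = 4 (sole candidate).
H5 = 2 (sole candidate).
J5 = 3 (sole candidate).
H7 = 1 (sole candidate).
J7 = 6 (sole candidate).
E8 = 7 (sole candidate).
F8 = 6 (sole candidate).
G9 = 9 (sole candidate).
H9 = 4 (sole candidate).
F1 = 9 (sole candidate).
E6 = 5: row 6 has {1,2,3,4,6,8,9}; col 5 has {1,4,6,7}; box has {1,2,3,4,6,8,9} → only 5 remains.

5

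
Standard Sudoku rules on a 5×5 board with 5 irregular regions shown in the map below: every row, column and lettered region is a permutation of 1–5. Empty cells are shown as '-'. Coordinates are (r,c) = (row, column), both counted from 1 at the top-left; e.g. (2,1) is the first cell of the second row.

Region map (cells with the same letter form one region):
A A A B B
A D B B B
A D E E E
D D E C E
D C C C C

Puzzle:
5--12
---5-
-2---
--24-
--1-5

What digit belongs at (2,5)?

3

(3,4) = 3: row 3 has {2}; col 4 has {1,4,5}; region has {2} → only 3 remains.
(4,5) = 1: row 4 has {2,4}; col 5 has {2,5}; region has {2,3} → only 1 remains.
(5,2) = 3: row 5 has {1,5}; col 2 has {2}; region has {1,4,5} → only 3 remains.
(5,4) = 2: row 5 has {1,3,5}; col 4 has {1,3,4,5}; region has {1,3,4,5} → only 2 remains.
(1,2) = 4: row 1 has {1,2,5}; col 2 has {2,3}; region has {5} → only 4 remains.
(1,3) = 3: row 1 has {1,2,4,5}; col 3 has {1,2}; region has {4,5} → only 3 remains.
(2,2) = 1: row 2 has {5}; col 2 has {2,3,4}; region has {2} → only 1 remains.
(2,3) = 4: row 2 has {1,5}; col 3 has {1,2,3}; region has {1,2,5} → only 4 remains.
(2,5) = 3: row 2 has {1,4,5}; col 5 has {1,2,5}; region has {1,2,4,5} → only 3 remains.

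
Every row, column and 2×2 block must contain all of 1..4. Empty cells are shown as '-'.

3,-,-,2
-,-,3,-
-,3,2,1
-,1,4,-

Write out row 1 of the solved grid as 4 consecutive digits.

3412

r1c2 = 4: row 1 has {2,3}; col 2 has {1,3}; box has {3} → only 4 remains.
r1c3 = 1: row 1 has {2,3,4}; col 3 has {2,3,4}; box has {2,3} → only 1 remains.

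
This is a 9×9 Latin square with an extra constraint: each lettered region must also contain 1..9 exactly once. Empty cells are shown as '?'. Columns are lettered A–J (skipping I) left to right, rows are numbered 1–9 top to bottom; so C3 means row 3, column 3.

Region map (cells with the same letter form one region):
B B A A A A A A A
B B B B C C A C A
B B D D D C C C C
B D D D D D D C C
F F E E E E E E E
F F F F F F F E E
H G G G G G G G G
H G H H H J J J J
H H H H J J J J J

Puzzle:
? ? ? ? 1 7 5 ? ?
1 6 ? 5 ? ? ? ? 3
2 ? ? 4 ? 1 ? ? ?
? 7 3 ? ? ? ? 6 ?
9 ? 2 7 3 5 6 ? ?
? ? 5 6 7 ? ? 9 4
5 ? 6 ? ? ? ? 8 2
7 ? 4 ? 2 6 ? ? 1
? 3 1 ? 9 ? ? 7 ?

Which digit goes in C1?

8

H5 = 1 (sole candidate).
J5 = 8 (sole candidate).
E7 = 4 (sole candidate).
D9 = 8 (sole candidate).
J9 = 5 (sole candidate).
E2 = 8 (sole candidate).
E4 = 5 (sole candidate).
J4 = 9 (sole candidate).
B5 = 4 (sole candidate).
D8 = 9 (sole candidate).
H8 = 3 (sole candidate).
A9 = 6 (sole candidate).
D1 = 2 (sole candidate).
H1 = 4 (sole candidate).
J1 = 6 (sole candidate).
G2 = 9 (sole candidate).
H2 = 2 (sole candidate).
E3 = 6 (sole candidate).
H3 = 5 (sole candidate).
J3 = 7 (sole candidate).
D4 = 1 (sole candidate).
D7 = 3 (sole candidate).
F7 = 9 (sole candidate).
B8 = 5 (sole candidate).
G8 = 8 (sole candidate).
C1 = 8: row 1 has {1,2,4,5,6,7}; col 3 has {1,2,3,4,5,6}; region has {1,2,3,4,5,6,7,9} → only 8 remains.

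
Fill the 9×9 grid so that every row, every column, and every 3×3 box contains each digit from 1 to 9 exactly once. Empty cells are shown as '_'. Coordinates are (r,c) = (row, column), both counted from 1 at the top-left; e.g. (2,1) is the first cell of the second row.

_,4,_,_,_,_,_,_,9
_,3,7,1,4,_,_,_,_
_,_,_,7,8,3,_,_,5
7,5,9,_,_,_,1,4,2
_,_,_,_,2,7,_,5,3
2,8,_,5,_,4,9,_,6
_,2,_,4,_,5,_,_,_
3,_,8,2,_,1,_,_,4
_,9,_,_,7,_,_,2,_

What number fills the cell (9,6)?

8

(1,4) = 6 (sole candidate).
(1,5) = 5 (sole candidate).
(1,6) = 2 (sole candidate).
(2,6) = 9 (sole candidate).
(2,9) = 8 (sole candidate).
(5,7) = 8 (sole candidate).
(6,8) = 7 (sole candidate).
(9,9) = 1 (sole candidate).
(1,3) = 1 (sole candidate).
(1,8) = 3 (sole candidate).
(2,8) = 6 (sole candidate).
(3,2) = 6 (sole candidate).
(3,3) = 2 (sole candidate).
(3,7) = 4 (sole candidate).
(3,8) = 1 (sole candidate).
(5,2) = 1 (sole candidate).
(5,4) = 9 (sole candidate).
(6,3) = 3 (sole candidate).
(6,5) = 1 (sole candidate).
(7,3) = 6 (sole candidate).
(7,9) = 7 (sole candidate).
(8,2) = 7 (sole candidate).
(8,8) = 9 (sole candidate).
(1,1) = 8 (sole candidate).
(1,7) = 7 (sole candidate).
(2,1) = 5 (sole candidate).
(2,7) = 2 (sole candidate).
(3,1) = 9 (sole candidate).
(5,3) = 4 (sole candidate).
(7,1) = 1 (sole candidate).
(7,7) = 3 (sole candidate).
(7,8) = 8 (sole candidate).
(8,5) = 6 (sole candidate).
(8,7) = 5 (sole candidate).
(9,1) = 4 (sole candidate).
(9,3) = 5 (sole candidate).
(9,6) = 8: row 9 has {1,2,4,5,7,9}; col 6 has {1,2,3,4,5,7,9}; box has {1,2,4,5,6,7} → only 8 remains.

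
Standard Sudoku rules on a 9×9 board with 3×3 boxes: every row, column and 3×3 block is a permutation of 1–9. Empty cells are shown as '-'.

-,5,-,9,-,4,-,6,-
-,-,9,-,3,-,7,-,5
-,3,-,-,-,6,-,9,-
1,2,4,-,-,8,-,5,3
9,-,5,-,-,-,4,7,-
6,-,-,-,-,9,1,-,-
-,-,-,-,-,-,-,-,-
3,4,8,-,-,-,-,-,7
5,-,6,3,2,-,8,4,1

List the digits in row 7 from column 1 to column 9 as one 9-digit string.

712485639

R3C7 = 2 (sole candidate).
R5C2 = 8 (sole candidate).
R6C2 = 7 (sole candidate).
R6C3 = 3 (sole candidate).
R8C8 = 2 (sole candidate).
R9C2 = 9 (sole candidate).
R9C6 = 7 (sole candidate).
R1C7 = 3 (sole candidate).
R1C9 = 8 (sole candidate).
R2C8 = 1 (sole candidate).
R3C9 = 4 (sole candidate).
R6C8 = 8 (sole candidate).
R6C9 = 2 (sole candidate).
R7C2 = 1: row 7 has {}; col 2 has {2,3,4,5,7,8,9}; box has {3,4,5,6,8,9} → only 1 remains.
R7C6 = 5: row 7 has {1}; col 6 has {4,6,7,8,9}; box has {2,3,7} → only 5 remains.
R7C8 = 3: row 7 has {1,5}; col 8 has {1,2,4,5,6,7,8,9}; box has {1,2,4,7,8} → only 3 remains.
R8C6 = 1 (sole candidate).
R2C2 = 6 (sole candidate).
R2C6 = 2 (sole candidate).
R5C6 = 3 (sole candidate).
R5C9 = 6 (sole candidate).
R7C9 = 9: row 7 has {1,3,5}; col 9 has {1,2,3,4,5,6,7,8}; box has {1,2,3,4,7,8} → only 9 remains.
R8C4 = 6 (sole candidate).
R8C5 = 9 (sole candidate).
R8C7 = 5 (sole candidate).
R2C4 = 8 (sole candidate).
R4C4 = 7 (sole candidate).
R4C5 = 6 (sole candidate).
R4C7 = 9 (sole candidate).
R5C5 = 1 (sole candidate).
R7C4 = 4: row 7 has {1,3,5,9}; col 4 has {3,6,7,8,9}; box has {1,2,3,5,6,7,9} → only 4 remains.
R7C5 = 8: row 7 has {1,3,4,5,9}; col 5 has {1,2,3,6,9}; box has {1,2,3,4,5,6,7,9} → only 8 remains.
R7C7 = 6: row 7 has {1,3,4,5,8,9}; col 7 has {1,2,3,4,5,7,8,9}; box has {1,2,3,4,5,7,8,9} → only 6 remains.
R1C5 = 7 (sole candidate).
R2C1 = 4 (sole candidate).
R3C5 = 5 (sole candidate).
R5C4 = 2 (sole candidate).
R6C4 = 5 (sole candidate).
R6C5 = 4 (sole candidate).
R1C1 = 2 (sole candidate).
R1C3 = 1 (sole candidate).
R3C3 = 7 (sole candidate).
R3C4 = 1 (sole candidate).
R7C1 = 7: row 7 has {1,3,4,5,6,8,9}; col 1 has {1,2,3,4,5,6,9}; box has {1,3,4,5,6,8,9} → only 7 remains.
R7C3 = 2: row 7 has {1,3,4,5,6,7,8,9}; col 3 has {1,3,4,5,6,7,8,9}; box has {1,3,4,5,6,7,8,9} → only 2 remains.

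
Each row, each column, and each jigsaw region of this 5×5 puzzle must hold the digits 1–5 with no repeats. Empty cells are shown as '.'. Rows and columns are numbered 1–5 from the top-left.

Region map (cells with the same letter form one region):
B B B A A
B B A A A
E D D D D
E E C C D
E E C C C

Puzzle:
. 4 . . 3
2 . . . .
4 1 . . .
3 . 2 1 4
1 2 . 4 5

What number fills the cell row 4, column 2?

row 1, column 1 = 5 (sole candidate).
row 1, column 3 = 1 (sole candidate).
row 1, column 4 = 2 (sole candidate).
row 2, column 2 = 3 (sole candidate).
row 2, column 4 = 5 (sole candidate).
row 2, column 5 = 1 (sole candidate).
row 3, column 4 = 3 (sole candidate).
row 3, column 5 = 2 (sole candidate).
row 4, column 2 = 5: row 4 has {1,2,3,4}; col 2 has {1,2,3,4}; region has {1,2,3,4} → only 5 remains.

5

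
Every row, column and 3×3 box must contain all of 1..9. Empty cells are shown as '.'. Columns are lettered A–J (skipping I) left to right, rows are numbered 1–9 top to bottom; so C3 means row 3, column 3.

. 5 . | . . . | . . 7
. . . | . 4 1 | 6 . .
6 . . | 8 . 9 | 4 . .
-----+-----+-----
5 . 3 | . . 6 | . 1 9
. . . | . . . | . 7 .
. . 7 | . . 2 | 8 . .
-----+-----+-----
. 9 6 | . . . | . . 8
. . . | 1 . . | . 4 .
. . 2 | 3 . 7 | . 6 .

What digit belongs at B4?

4

F1 = 3: row 1 has {5,7}; col 6 has {1,2,6,7,9}; box has {1,4,8,9} → only 3 remains.
C3 = 1: row 3 has {4,6,8,9}; col 3 has {2,3,6,7}; box has {5,6} → only 1 remains.
G4 = 2: row 4 has {1,3,5,6,9}; col 7 has {4,6,8}; box has {1,7,8,9} → only 2 remains.
G1 = 1: in row 1, 1 can only go here (every other open cell in that row sees a 1).
A7 = 1: in row 7, 1 can only go here (every other open cell in that row sees a 1).
G7 = 7: in row 7, 7 can only go here (every other open cell in that row sees a 7).
H7 = 3: in row 7, 3 can only go here (every other open cell in that row sees a 3).
H6 = 5: row 6 has {2,7,8}; col 8 has {1,3,4,6,7}; box has {1,2,7,8,9} → only 5 remains.
H3 = 2: row 3 has {1,4,6,8,9}; col 8 has {1,3,4,5,6,7}; box has {1,4,6,7} → only 2 remains.
G5 = 3: row 5 has {7}; col 7 has {1,2,4,6,7,8}; box has {1,2,5,7,8,9} → only 3 remains.
E6 = 3: in row 6, 3 can only go here (every other open cell in that row sees a 3).
B6 = 1: in row 6, 1 can only go here (every other open cell in that row sees a 1).
E5 = 1: in row 5, 1 can only go here (every other open cell in that row sees a 1).
J6 = 6: in row 6, 6 can only go here (every other open cell in that row sees a 6).
J5 = 4: row 5 has {1,3,7}; col 9 has {6,7,8,9}; box has {1,2,3,5,6,7,8,9} → only 4 remains.
B5 = 6: in row 5, 6 can only go here (every other open cell in that row sees a 6).
A5 = 2: in row 5, 2 can only go here (every other open cell in that row sees a 2).
E8 = 6: in row 8, 6 can only go here (every other open cell in that row sees a 6).
E1 = 2: row 1 has {1,3,5,7}; col 5 has {1,3,4,6}; box has {1,3,4,8,9} → only 2 remains.
E7 = 5: row 7 has {1,3,6,7,8,9}; col 5 has {1,2,3,4,6}; box has {1,3,6,7} → only 5 remains.
F7 = 4: row 7 has {1,3,5,6,7,8,9}; col 6 has {1,2,3,6,7,9}; box has {1,3,5,6,7} → only 4 remains.
F8 = 8: row 8 has {1,4,6}; col 6 has {1,2,3,4,6,7,9}; box has {1,3,4,5,6,7} → only 8 remains.
E9 = 9: row 9 has {2,3,6,7}; col 5 has {1,2,3,4,5,6}; box has {1,3,4,5,6,7,8} → only 9 remains.
G9 = 5: row 9 has {2,3,6,7,9}; col 7 has {1,2,3,4,6,7,8}; box has {3,4,6,7,8} → only 5 remains.
J9 = 1: row 9 has {2,3,5,6,7,9}; col 9 has {4,6,7,8,9}; box has {3,4,5,6,7,8} → only 1 remains.
D1 = 6: row 1 has {1,2,3,5,7}; col 4 has {1,3,8}; box has {1,2,3,4,8,9} → only 6 remains.
E3 = 7: row 3 has {1,2,4,6,8,9}; col 5 has {1,2,3,4,5,6,9}; box has {1,2,3,4,6,8,9} → only 7 remains.
E4 = 8: row 4 has {1,2,3,5,6,9}; col 5 has {1,2,3,4,5,6,7,9}; box has {1,2,3,6} → only 8 remains.
F5 = 5: row 5 has {1,2,3,4,6,7}; col 6 has {1,2,3,4,6,7,8,9}; box has {1,2,3,6,8} → only 5 remains.
D7 = 2: row 7 has {1,3,4,5,6,7,8,9}; col 4 has {1,3,6,8}; box has {1,3,4,5,6,7,8,9} → only 2 remains.
C8 = 5: row 8 has {1,4,6,8}; col 3 has {1,2,3,6,7}; box has {1,2,6,9} → only 5 remains.
G8 = 9: row 8 has {1,4,5,6,8}; col 7 has {1,2,3,4,5,6,7,8}; box has {1,3,4,5,6,7,8} → only 9 remains.
J8 = 2: row 8 has {1,4,5,6,8,9}; col 9 has {1,4,6,7,8,9}; box has {1,3,4,5,6,7,8,9} → only 2 remains.
D2 = 5: row 2 has {1,4,6}; col 4 has {1,2,3,6,8}; box has {1,2,3,4,6,7,8,9} → only 5 remains.
J2 = 3: row 2 has {1,4,5,6}; col 9 has {1,2,4,6,7,8,9}; box has {1,2,4,6,7} → only 3 remains.
B3 = 3: row 3 has {1,2,4,6,7,8,9}; col 2 has {1,5,6,9}; box has {1,5,6} → only 3 remains.
J3 = 5: row 3 has {1,2,3,4,6,7,8,9}; col 9 has {1,2,3,4,6,7,8,9}; box has {1,2,3,4,6,7} → only 5 remains.
B4 = 4: row 4 has {1,2,3,5,6,8,9}; col 2 has {1,3,5,6,9}; box has {1,2,3,5,6,7} → only 4 remains.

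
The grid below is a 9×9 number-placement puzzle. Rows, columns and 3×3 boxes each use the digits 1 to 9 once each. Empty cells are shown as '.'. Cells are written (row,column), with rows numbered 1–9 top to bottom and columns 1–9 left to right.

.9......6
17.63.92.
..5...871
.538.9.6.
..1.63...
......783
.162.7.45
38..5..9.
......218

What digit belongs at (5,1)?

(2,9) = 4 (sole candidate).
(4,9) = 2 (sole candidate).
(5,8) = 5 (sole candidate).
(5,9) = 9 (sole candidate).
(7,1) = 9 (sole candidate).
(7,5) = 8 (sole candidate).
(7,7) = 3 (sole candidate).
(8,7) = 6 (sole candidate).
(8,9) = 7 (sole candidate).
(9,2) = 4 (sole candidate).
(9,3) = 7 (sole candidate).
(9,5) = 9 (sole candidate).
(9,6) = 6 (sole candidate).
(1,7) = 5 (sole candidate).
(1,8) = 3 (sole candidate).
(2,3) = 8 (sole candidate).
(2,6) = 5 (sole candidate).
(5,2) = 2 (sole candidate).
(5,7) = 4 (sole candidate).
(6,2) = 6 (sole candidate).
(8,3) = 2 (sole candidate).
(9,1) = 5 (sole candidate).
(9,4) = 3 (sole candidate).
(1,3) = 4 (sole candidate).
(3,2) = 3 (sole candidate).
(4,7) = 1 (sole candidate).
(5,4) = 7 (sole candidate).
(6,1) = 4 (sole candidate).
(6,3) = 9 (sole candidate).
(1,1) = 2 (sole candidate).
(1,4) = 1 (sole candidate).
(1,5) = 7 (sole candidate).
(1,6) = 8 (sole candidate).
(3,1) = 6 (sole candidate).
(4,1) = 7 (sole candidate).
(4,5) = 4 (sole candidate).
(5,1) = 8: row 5 has {1,2,3,4,5,6,7,9}; col 1 has {1,2,3,4,5,6,7,9}; box has {1,2,3,4,5,6,7,9} → only 8 remains.

8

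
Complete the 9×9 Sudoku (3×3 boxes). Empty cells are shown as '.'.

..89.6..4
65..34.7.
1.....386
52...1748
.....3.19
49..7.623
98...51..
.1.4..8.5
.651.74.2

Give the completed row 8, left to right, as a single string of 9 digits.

217469835

r1c8 = 5: row 1 has {4,6,8,9}; col 8 has {1,2,4,7,8}; box has {3,4,6,7,8} → only 5 remains.
r2c9 = 1: row 2 has {3,4,5,6,7}; col 9 has {2,3,4,5,6,8,9}; box has {3,4,5,6,7,8} → only 1 remains.
r3c6 = 2: row 3 has {1,3,6,8}; col 6 has {1,3,4,5,6,7}; box has {3,4,6,9} → only 2 remains.
r4c4 = 6: row 4 has {1,2,4,5,7,8}; col 4 has {1,4,9}; box has {1,3,7} → only 6 remains.
r4c5 = 9: row 4 has {1,2,4,5,6,7,8}; col 5 has {3,7}; box has {1,3,6,7} → only 9 remains.
r5c2 = 7: row 5 has {1,3,9}; col 2 has {1,2,5,6,8,9}; box has {2,4,5,9} → only 7 remains.
r5c3 = 6: row 5 has {1,3,7,9}; col 3 has {5,8}; box has {2,4,5,7,9} → only 6 remains.
r5c7 = 5: row 5 has {1,3,6,7,9}; col 7 has {1,3,4,6,7,8}; box has {1,2,3,4,6,7,8,9} → only 5 remains.
r6c3 = 1: row 6 has {2,3,4,6,7,9}; col 3 has {5,6,8}; box has {2,4,5,6,7,9} → only 1 remains.
r6c6 = 8: row 6 has {1,2,3,4,6,7,9}; col 6 has {1,2,3,4,5,6,7}; box has {1,3,6,7,9} → only 8 remains.
r7c9 = 7: row 7 has {1,5,8,9}; col 9 has {1,2,3,4,5,6,8,9}; box has {1,2,4,5,8} → only 7 remains.
r8c6 = 9: row 8 has {1,4,5,8}; col 6 has {1,2,3,4,5,6,7,8}; box has {1,4,5,7} → only 9 remains.
r9c1 = 3: row 9 has {1,2,4,5,6,7}; col 1 has {1,4,5,6,9}; box has {1,5,6,8,9} → only 3 remains.
r9c5 = 8: row 9 has {1,2,3,4,5,6,7}; col 5 has {3,7,9}; box has {1,4,5,7,9} → only 8 remains.
r9c8 = 9: row 9 has {1,2,3,4,5,6,7,8}; col 8 has {1,2,4,5,7,8}; box has {1,2,4,5,7,8} → only 9 remains.
r1c2 = 3: row 1 has {4,5,6,8,9}; col 2 has {1,2,5,6,7,8,9}; box has {1,5,6,8} → only 3 remains.
r1c5 = 1: row 1 has {3,4,5,6,8,9}; col 5 has {3,7,8,9}; box has {2,3,4,6,9} → only 1 remains.
r1c7 = 2: row 1 has {1,3,4,5,6,8,9}; col 7 has {1,3,4,5,6,7,8}; box has {1,3,4,5,6,7,8} → only 2 remains.
r2c4 = 8: row 2 has {1,3,4,5,6,7}; col 4 has {1,4,6,9}; box has {1,2,3,4,6,9} → only 8 remains.
r2c7 = 9: row 2 has {1,3,4,5,6,7,8}; col 7 has {1,2,3,4,5,6,7,8}; box has {1,2,3,4,5,6,7,8} → only 9 remains.
r3c2 = 4: row 3 has {1,2,3,6,8}; col 2 has {1,2,3,5,6,7,8,9}; box has {1,3,5,6,8} → only 4 remains.
r3c5 = 5: row 3 has {1,2,3,4,6,8}; col 5 has {1,3,7,8,9}; box has {1,2,3,4,6,8,9} → only 5 remains.
r4c3 = 3: row 4 has {1,2,4,5,6,7,8,9}; col 3 has {1,5,6,8}; box has {1,2,4,5,6,7,9} → only 3 remains.
r5c1 = 8: row 5 has {1,3,5,6,7,9}; col 1 has {1,3,4,5,6,9}; box has {1,2,3,4,5,6,7,9} → only 8 remains.
r5c4 = 2: row 5 has {1,3,5,6,7,8,9}; col 4 has {1,4,6,8,9}; box has {1,3,6,7,8,9} → only 2 remains.
r5c5 = 4: row 5 has {1,2,3,5,6,7,8,9}; col 5 has {1,3,5,7,8,9}; box has {1,2,3,6,7,8,9} → only 4 remains.
r6c4 = 5: row 6 has {1,2,3,4,6,7,8,9}; col 4 has {1,2,4,6,8,9}; box has {1,2,3,4,6,7,8,9} → only 5 remains.
r7c4 = 3: row 7 has {1,5,7,8,9}; col 4 has {1,2,4,5,6,8,9}; box has {1,4,5,7,8,9} → only 3 remains.
r7c8 = 6: row 7 has {1,3,5,7,8,9}; col 8 has {1,2,4,5,7,8,9}; box has {1,2,4,5,7,8,9} → only 6 remains.
r8c8 = 3: row 8 has {1,4,5,8,9}; col 8 has {1,2,4,5,6,7,8,9}; box has {1,2,4,5,6,7,8,9} → only 3 remains.
r1c1 = 7: row 1 has {1,2,3,4,5,6,8,9}; col 1 has {1,3,4,5,6,8,9}; box has {1,3,4,5,6,8} → only 7 remains.
r2c3 = 2: row 2 has {1,3,4,5,6,7,8,9}; col 3 has {1,3,5,6,8}; box has {1,3,4,5,6,7,8} → only 2 remains.
r3c3 = 9: row 3 has {1,2,3,4,5,6,8}; col 3 has {1,2,3,5,6,8}; box has {1,2,3,4,5,6,7,8} → only 9 remains.
r3c4 = 7: row 3 has {1,2,3,4,5,6,8,9}; col 4 has {1,2,3,4,5,6,8,9}; box has {1,2,3,4,5,6,8,9} → only 7 remains.
r7c3 = 4: row 7 has {1,3,5,6,7,8,9}; col 3 has {1,2,3,5,6,8,9}; box has {1,3,5,6,8,9} → only 4 remains.
r7c5 = 2: row 7 has {1,3,4,5,6,7,8,9}; col 5 has {1,3,4,5,7,8,9}; box has {1,3,4,5,7,8,9} → only 2 remains.
r8c1 = 2: row 8 has {1,3,4,5,8,9}; col 1 has {1,3,4,5,6,7,8,9}; box has {1,3,4,5,6,8,9} → only 2 remains.
r8c3 = 7: row 8 has {1,2,3,4,5,8,9}; col 3 has {1,2,3,4,5,6,8,9}; box has {1,2,3,4,5,6,8,9} → only 7 remains.
r8c5 = 6: row 8 has {1,2,3,4,5,7,8,9}; col 5 has {1,2,3,4,5,7,8,9}; box has {1,2,3,4,5,7,8,9} → only 6 remains.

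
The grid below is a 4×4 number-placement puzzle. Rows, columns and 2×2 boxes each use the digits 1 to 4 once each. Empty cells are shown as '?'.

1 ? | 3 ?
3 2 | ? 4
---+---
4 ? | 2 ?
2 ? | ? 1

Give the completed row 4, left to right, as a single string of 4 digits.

2341

row 1, column 2 = 4 (sole candidate).
row 1, column 4 = 2 (sole candidate).
row 2, column 3 = 1 (sole candidate).
row 3, column 4 = 3 (sole candidate).
row 4, column 2 = 3: row 4 has {1,2}; col 2 has {2,4}; box has {2,4} → only 3 remains.
row 4, column 3 = 4: row 4 has {1,2,3}; col 3 has {1,2,3}; box has {1,2,3} → only 4 remains.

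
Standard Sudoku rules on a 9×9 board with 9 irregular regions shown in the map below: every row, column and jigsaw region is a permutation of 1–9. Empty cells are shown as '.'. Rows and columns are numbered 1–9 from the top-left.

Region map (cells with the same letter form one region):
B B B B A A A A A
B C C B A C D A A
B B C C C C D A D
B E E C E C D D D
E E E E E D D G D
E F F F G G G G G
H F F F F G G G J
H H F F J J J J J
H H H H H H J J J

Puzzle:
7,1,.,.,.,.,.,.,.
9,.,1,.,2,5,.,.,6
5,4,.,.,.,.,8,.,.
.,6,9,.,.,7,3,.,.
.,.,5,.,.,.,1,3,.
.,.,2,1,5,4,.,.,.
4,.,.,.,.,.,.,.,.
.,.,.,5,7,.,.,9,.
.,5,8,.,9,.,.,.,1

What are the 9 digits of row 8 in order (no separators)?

124578693

row 1, column 4 = 2 (hidden single in row 1).
row 4, column 1 = 8 (sole candidate).
row 4, column 4 = 4 (sole candidate).
row 4, column 5 = 1 (sole candidate).
row 5, column 1 = 2 (sole candidate).
row 6, column 1 = 3 (sole candidate).
row 9, column 1 = 6 (sole candidate).
row 2, column 4 = 3 (sole candidate).
row 8, column 1 = 1: row 8 has {5,7,9}; col 1 has {2,3,4,5,6,7,8,9}; region has {4,5,6,8,9} → only 1 remains.
row 9, column 4 = 7 (sole candidate).
row 1, column 3 = 6 (sole candidate).
row 2, column 2 = 8 (sole candidate).
row 3, column 3 = 3 (sole candidate).
row 3, column 5 = 6 (sole candidate).
row 5, column 2 = 7 (sole candidate).
row 5, column 4 = 8 (sole candidate).
row 5, column 5 = 4 (sole candidate).
row 5, column 9 = 9 (sole candidate).
row 6, column 2 = 9 (sole candidate).
row 7, column 2 = 3 (sole candidate).
row 7, column 3 = 7 (sole candidate).
row 7, column 4 = 6 (sole candidate).
row 7, column 5 = 8 (sole candidate).
row 8, column 2 = 2: row 8 has {1,5,7,9}; col 2 has {1,3,4,5,6,7,8,9}; region has {1,4,5,6,7,8,9} → only 2 remains.
row 8, column 3 = 4: row 8 has {1,2,5,7,9}; col 3 has {1,2,3,5,6,7,8,9}; region has {1,2,3,5,6,7,8,9} → only 4 remains.
row 8, column 7 = 6: row 8 has {1,2,4,5,7,9}; col 7 has {1,3,8}; region has {1,7,9} → only 6 remains.
row 9, column 6 = 3 (sole candidate).
row 1, column 5 = 3 (sole candidate).
row 3, column 4 = 9 (sole candidate).
row 3, column 6 = 2 (sole candidate).
row 3, column 9 = 7 (sole candidate).
row 5, column 6 = 6 (sole candidate).
row 6, column 7 = 7 (sole candidate).
row 6, column 9 = 8 (sole candidate).
row 8, column 6 = 8: row 8 has {1,2,4,5,6,7,9}; col 6 has {2,3,4,5,6,7}; region has {1,6,7,9} → only 8 remains.
row 8, column 9 = 3: row 8 has {1,2,4,5,6,7,8,9}; col 9 has {1,6,7,8,9}; region has {1,6,7,8,9} → only 3 remains.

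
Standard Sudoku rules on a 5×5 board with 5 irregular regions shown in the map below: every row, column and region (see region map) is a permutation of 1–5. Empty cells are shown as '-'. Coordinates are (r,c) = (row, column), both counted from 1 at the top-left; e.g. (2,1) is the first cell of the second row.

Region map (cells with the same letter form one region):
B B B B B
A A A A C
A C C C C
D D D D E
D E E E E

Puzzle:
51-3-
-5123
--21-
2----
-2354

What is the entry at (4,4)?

(1,3) = 4: row 1 has {1,3,5}; col 3 has {1,2,3}; region has {1,3,5} → only 4 remains.
(1,5) = 2: row 1 has {1,3,4,5}; col 5 has {3,4}; region has {1,3,4,5} → only 2 remains.
(2,1) = 4: row 2 has {1,2,3,5}; col 1 has {2,5}; region has {1,2,5} → only 4 remains.
(3,1) = 3: row 3 has {1,2}; col 1 has {2,4,5}; region has {1,2,4,5} → only 3 remains.
(3,2) = 4: row 3 has {1,2,3}; col 2 has {1,2,5}; region has {1,2,3} → only 4 remains.
(3,5) = 5: row 3 has {1,2,3,4}; col 5 has {2,3,4}; region has {1,2,3,4} → only 5 remains.
(4,2) = 3: row 4 has {2}; col 2 has {1,2,4,5}; region has {2} → only 3 remains.
(4,3) = 5: row 4 has {2,3}; col 3 has {1,2,3,4}; region has {2,3} → only 5 remains.
(4,4) = 4: row 4 has {2,3,5}; col 4 has {1,2,3,5}; region has {2,3,5} → only 4 remains.

4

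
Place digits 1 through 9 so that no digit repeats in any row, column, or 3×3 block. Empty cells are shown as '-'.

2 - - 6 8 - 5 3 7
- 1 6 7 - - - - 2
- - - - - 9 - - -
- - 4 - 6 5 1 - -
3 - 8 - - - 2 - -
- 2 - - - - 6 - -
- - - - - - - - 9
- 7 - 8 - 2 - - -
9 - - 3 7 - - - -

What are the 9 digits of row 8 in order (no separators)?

471892356

R1C3 = 9: row 1 has {2,3,5,6,7,8}; col 3 has {4,6,8}; box has {1,2,6} → only 9 remains.
R4C1 = 7: row 4 has {1,4,5,6}; col 1 has {2,3,9}; box has {2,3,4,8} → only 7 remains.
R4C2 = 9: row 4 has {1,4,5,6,7}; col 2 has {1,2,7}; box has {2,3,4,7,8} → only 9 remains.
R4C4 = 2: row 4 has {1,4,5,6,7,9}; col 4 has {3,6,7,8}; box has {5,6} → only 2 remains.
R4C8 = 8: row 4 has {1,2,4,5,6,7,9}; col 8 has {3}; box has {1,2,6} → only 8 remains.
R4C9 = 3: row 4 has {1,2,4,5,6,7,8,9}; col 9 has {2,7,9}; box has {1,2,6,8} → only 3 remains.
R1C2 = 4: row 1 has {2,3,5,6,7,8,9}; col 2 has {1,2,7,9}; box has {1,2,6,9} → only 4 remains.
R1C6 = 1: row 1 has {2,3,4,5,6,7,8,9}; col 6 has {2,5,9}; box has {6,7,8,9} → only 1 remains.
R3C5 = 2: in row 3, 2 can only go here (every other open cell in that row sees a 2).
R3C3 = 7: in row 3, 7 can only go here (every other open cell in that row sees a 7).
R3C2 = 3: in row 3, 3 can only go here (every other open cell in that row sees a 3).
R5C2 = 6: in row 5, 6 can only go here (every other open cell in that row sees a 6).
R6C6 = 8: in row 6, 8 can only go here (every other open cell in that row sees an 8).
R6C5 = 3: in row 6, 3 can only go here (every other open cell in that row sees a 3).
R6C8 = 7: in row 6, 7 can only go here (every other open cell in that row sees a 7).
R2C6 = 3: in row 2, 3 can only go here (every other open cell in that row sees a 3).
R5C6 = 7: in row 5, 7 can only go here (every other open cell in that row sees a 7).
R6C4 = 9: in row 6, 9 can only go here (every other open cell in that row sees a 9).
R5C8 = 9: in row 5, 9 can only go here (every other open cell in that row sees a 9).
R2C8 = 4: row 2 has {1,2,3,6,7}; col 8 has {3,7,8,9}; box has {2,3,5,7} → only 4 remains.
R3C7 = 8: row 3 has {2,3,7,9}; col 7 has {1,2,5,6}; box has {2,3,4,5,7} → only 8 remains.
R9C7 = 4: row 9 has {3,7,9}; col 7 has {1,2,5,6,8}; box has {9} → only 4 remains.
R2C5 = 5: row 2 has {1,2,3,4,6,7}; col 5 has {2,3,6,7,8}; box has {1,2,3,6,7,8,9} → only 5 remains.
R2C7 = 9: row 2 has {1,2,3,4,5,6,7}; col 7 has {1,2,4,5,6,8}; box has {2,3,4,5,7,8} → only 9 remains.
R3C1 = 5: row 3 has {2,3,7,8,9}; col 1 has {2,3,7,9}; box has {1,2,3,4,6,7,9} → only 5 remains.
R3C4 = 4: row 3 has {2,3,5,7,8,9}; col 4 has {2,3,6,7,8,9}; box has {1,2,3,5,6,7,8,9} → only 4 remains.
R5C4 = 1: row 5 has {2,3,6,7,8,9}; col 4 has {2,3,4,6,7,8,9}; box has {2,3,5,6,7,8,9} → only 1 remains.
R5C5 = 4: row 5 has {1,2,3,6,7,8,9}; col 5 has {2,3,5,6,7,8}; box has {1,2,3,5,6,7,8,9} → only 4 remains.
R5C9 = 5: row 5 has {1,2,3,4,6,7,8,9}; col 9 has {2,3,7,9}; box has {1,2,3,6,7,8,9} → only 5 remains.
R6C1 = 1: row 6 has {2,3,6,7,8,9}; col 1 has {2,3,5,7,9}; box has {2,3,4,6,7,8,9} → only 1 remains.
R6C3 = 5: row 6 has {1,2,3,6,7,8,9}; col 3 has {4,6,7,8,9}; box has {1,2,3,4,6,7,8,9} → only 5 remains.
R6C9 = 4: row 6 has {1,2,3,5,6,7,8,9}; col 9 has {2,3,5,7,9}; box has {1,2,3,5,6,7,8,9} → only 4 remains.
R7C4 = 5: row 7 has {9}; col 4 has {1,2,3,4,6,7,8,9}; box has {2,3,7,8} → only 5 remains.
R7C5 = 1: row 7 has {5,9}; col 5 has {2,3,4,5,6,7,8}; box has {2,3,5,7,8} → only 1 remains.
R8C5 = 9: row 8 has {2,7,8}; col 5 has {1,2,3,4,5,6,7,8}; box has {1,2,3,5,7,8} → only 9 remains.
R8C7 = 3: row 8 has {2,7,8,9}; col 7 has {1,2,4,5,6,8,9}; box has {4,9} → only 3 remains.
R9C6 = 6: row 9 has {3,4,7,9}; col 6 has {1,2,3,5,7,8,9}; box has {1,2,3,5,7,8,9} → only 6 remains.
R2C1 = 8: row 2 has {1,2,3,4,5,6,7,9}; col 1 has {1,2,3,5,7,9}; box has {1,2,3,4,5,6,7,9} → only 8 remains.
R7C2 = 8: row 7 has {1,5,9}; col 2 has {1,2,3,4,6,7,9}; box has {7,9} → only 8 remains.
R7C6 = 4: row 7 has {1,5,8,9}; col 6 has {1,2,3,5,6,7,8,9}; box has {1,2,3,5,6,7,8,9} → only 4 remains.
R7C7 = 7: row 7 has {1,4,5,8,9}; col 7 has {1,2,3,4,5,6,8,9}; box has {3,4,9} → only 7 remains.
R8C3 = 1: row 8 has {2,3,7,8,9}; col 3 has {4,5,6,7,8,9}; box has {7,8,9} → only 1 remains.
R8C9 = 6: row 8 has {1,2,3,7,8,9}; col 9 has {2,3,4,5,7,9}; box has {3,4,7,9} → only 6 remains.
R9C2 = 5: row 9 has {3,4,6,7,9}; col 2 has {1,2,3,4,6,7,8,9}; box has {1,7,8,9} → only 5 remains.
R9C3 = 2: row 9 has {3,4,5,6,7,9}; col 3 has {1,4,5,6,7,8,9}; box has {1,5,7,8,9} → only 2 remains.
R9C8 = 1: row 9 has {2,3,4,5,6,7,9}; col 8 has {3,4,7,8,9}; box has {3,4,6,7,9} → only 1 remains.
R9C9 = 8: row 9 has {1,2,3,4,5,6,7,9}; col 9 has {2,3,4,5,6,7,9}; box has {1,3,4,6,7,9} → only 8 remains.
R3C8 = 6: row 3 has {2,3,4,5,7,8,9}; col 8 has {1,3,4,7,8,9}; box has {2,3,4,5,7,8,9} → only 6 remains.
R3C9 = 1: row 3 has {2,3,4,5,6,7,8,9}; col 9 has {2,3,4,5,6,7,8,9}; box has {2,3,4,5,6,7,8,9} → only 1 remains.
R7C1 = 6: row 7 has {1,4,5,7,8,9}; col 1 has {1,2,3,5,7,8,9}; box has {1,2,5,7,8,9} → only 6 remains.
R7C3 = 3: row 7 has {1,4,5,6,7,8,9}; col 3 has {1,2,4,5,6,7,8,9}; box has {1,2,5,6,7,8,9} → only 3 remains.
R7C8 = 2: row 7 has {1,3,4,5,6,7,8,9}; col 8 has {1,3,4,6,7,8,9}; box has {1,3,4,6,7,8,9} → only 2 remains.
R8C1 = 4: row 8 has {1,2,3,6,7,8,9}; col 1 has {1,2,3,5,6,7,8,9}; box has {1,2,3,5,6,7,8,9} → only 4 remains.
R8C8 = 5: row 8 has {1,2,3,4,6,7,8,9}; col 8 has {1,2,3,4,6,7,8,9}; box has {1,2,3,4,6,7,8,9} → only 5 remains.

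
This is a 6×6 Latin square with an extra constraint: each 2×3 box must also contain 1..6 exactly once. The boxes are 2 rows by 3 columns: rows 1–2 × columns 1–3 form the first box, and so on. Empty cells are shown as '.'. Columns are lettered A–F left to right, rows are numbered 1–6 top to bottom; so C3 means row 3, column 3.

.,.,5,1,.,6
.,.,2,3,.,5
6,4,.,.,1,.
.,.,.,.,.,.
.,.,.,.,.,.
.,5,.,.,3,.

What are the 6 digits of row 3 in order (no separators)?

B1 = 3: row 1 has {1,5,6}; col 2 has {4,5}; box has {2,5} → only 3 remains.
E2 = 4: row 2 has {2,3,5}; col 5 has {1,3}; box has {1,3,5,6} → only 4 remains.
C3 = 3: row 3 has {1,4,6}; col 3 has {2,5}; box has {4,6} → only 3 remains.
F3 = 2: row 3 has {1,3,4,6}; col 6 has {5,6}; box has {1} → only 2 remains.
C4 = 1: row 4 has {}; col 3 has {2,3,5}; box has {3,4,6} → only 1 remains.
A1 = 4: row 1 has {1,3,5,6}; col 1 has {6}; box has {2,3,5} → only 4 remains.
E1 = 2: row 1 has {1,3,4,5,6}; col 5 has {1,3,4}; box has {1,3,4,5,6} → only 2 remains.
A2 = 1: row 2 has {2,3,4,5}; col 1 has {4,6}; box has {2,3,4,5} → only 1 remains.
B2 = 6: row 2 has {1,2,3,4,5}; col 2 has {3,4,5}; box has {1,2,3,4,5} → only 6 remains.
D3 = 5: row 3 has {1,2,3,4,6}; col 4 has {1,3}; box has {1,2} → only 5 remains.

643512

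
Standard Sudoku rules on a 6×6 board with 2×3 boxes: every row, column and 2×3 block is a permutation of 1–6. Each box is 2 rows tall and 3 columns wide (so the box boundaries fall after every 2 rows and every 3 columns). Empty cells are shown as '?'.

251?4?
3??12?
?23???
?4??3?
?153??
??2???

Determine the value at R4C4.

R1C4 = 6: row 1 has {1,2,4,5}; col 4 has {1,3}; box has {1,2,4} → only 6 remains.
R1C6 = 3: row 1 has {1,2,4,5,6}; col 6 has {}; box has {1,2,4,6} → only 3 remains.
R2C2 = 6: row 2 has {1,2,3}; col 2 has {1,2,4,5}; box has {1,2,3,5} → only 6 remains.
R2C3 = 4: row 2 has {1,2,3,6}; col 3 has {1,2,3,5}; box has {1,2,3,5,6} → only 4 remains.
R2C6 = 5: row 2 has {1,2,3,4,6}; col 6 has {3}; box has {1,2,3,4,6} → only 5 remains.
R4C3 = 6: row 4 has {3,4}; col 3 has {1,2,3,4,5}; box has {2,3,4} → only 6 remains.
R5C5 = 6: row 5 has {1,3,5}; col 5 has {2,3,4}; box has {3} → only 6 remains.
R6C2 = 3: row 6 has {2}; col 2 has {1,2,4,5,6}; box has {1,2,5} → only 3 remains.
R5C1 = 4: row 5 has {1,3,5,6}; col 1 has {2,3}; box has {1,2,3,5} → only 4 remains.
R5C6 = 2: row 5 has {1,3,4,5,6}; col 6 has {3,5}; box has {3,6} → only 2 remains.
R6C1 = 6: row 6 has {2,3}; col 1 has {2,3,4}; box has {1,2,3,4,5} → only 6 remains.
R4C6 = 1: row 4 has {3,4,6}; col 6 has {2,3,5}; box has {3} → only 1 remains.
R6C6 = 4: row 6 has {2,3,6}; col 6 has {1,2,3,5}; box has {2,3,6} → only 4 remains.
R3C5 = 5: row 3 has {2,3}; col 5 has {2,3,4,6}; box has {1,3} → only 5 remains.
R3C6 = 6: row 3 has {2,3,5}; col 6 has {1,2,3,4,5}; box has {1,3,5} → only 6 remains.
R4C1 = 5: row 4 has {1,3,4,6}; col 1 has {2,3,4,6}; box has {2,3,4,6} → only 5 remains.
R4C4 = 2: row 4 has {1,3,4,5,6}; col 4 has {1,3,6}; box has {1,3,5,6} → only 2 remains.

2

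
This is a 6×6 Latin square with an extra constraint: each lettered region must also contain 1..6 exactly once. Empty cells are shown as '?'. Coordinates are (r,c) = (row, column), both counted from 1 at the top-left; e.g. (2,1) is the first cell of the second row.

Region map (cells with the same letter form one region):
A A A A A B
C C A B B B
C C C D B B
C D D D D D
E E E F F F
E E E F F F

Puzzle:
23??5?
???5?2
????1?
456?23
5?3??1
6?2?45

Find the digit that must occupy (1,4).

6

(3,1) = 3 (sole candidate).
(3,3) = 5 (sole candidate).
(3,4) = 4 (sole candidate).
(3,6) = 6 (sole candidate).
(4,4) = 1 (sole candidate).
(5,2) = 4 (sole candidate).
(5,5) = 6 (sole candidate).
(6,2) = 1 (sole candidate).
(6,4) = 3 (sole candidate).
(1,4) = 6: row 1 has {2,3,5}; col 4 has {1,3,4,5}; region has {2,3,5} → only 6 remains.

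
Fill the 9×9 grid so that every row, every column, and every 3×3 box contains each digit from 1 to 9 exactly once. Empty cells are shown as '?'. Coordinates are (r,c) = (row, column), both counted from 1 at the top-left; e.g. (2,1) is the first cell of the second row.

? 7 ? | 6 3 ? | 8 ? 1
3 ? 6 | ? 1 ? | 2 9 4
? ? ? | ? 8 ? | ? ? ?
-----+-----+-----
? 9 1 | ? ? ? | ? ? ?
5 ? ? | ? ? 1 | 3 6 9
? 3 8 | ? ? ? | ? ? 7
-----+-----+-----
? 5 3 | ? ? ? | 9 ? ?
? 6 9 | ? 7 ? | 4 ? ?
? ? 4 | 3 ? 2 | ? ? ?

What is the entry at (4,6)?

3

(1,8) = 5: row 1 has {1,3,6,7,8}; col 8 has {6,9}; box has {1,2,4,8,9} → only 5 remains.
(2,2) = 8: row 2 has {1,2,3,4,6,9}; col 2 has {3,5,6,7,9}; box has {3,6,7} → only 8 remains.
(4,7) = 5: row 4 has {1,9}; col 7 has {2,3,4,8,9}; box has {3,6,7,9} → only 5 remains.
(6,7) = 1: row 6 has {3,7,8}; col 7 has {2,3,4,5,8,9}; box has {3,5,6,7,9} → only 1 remains.
(9,2) = 1: row 9 has {2,3,4}; col 2 has {3,5,6,7,8,9}; box has {3,4,5,6,9} → only 1 remains.
(1,3) = 2: row 1 has {1,3,5,6,7,8}; col 3 has {1,3,4,6,8,9}; box has {3,6,7,8} → only 2 remains.
(3,2) = 4: row 3 has {8}; col 2 has {1,3,5,6,7,8,9}; box has {2,3,6,7,8} → only 4 remains.
(3,3) = 5: row 3 has {4,8}; col 3 has {1,2,3,4,6,8,9}; box has {2,3,4,6,7,8} → only 5 remains.
(5,2) = 2: row 5 has {1,3,5,6,9}; col 2 has {1,3,4,5,6,7,8,9}; box has {1,3,5,8,9} → only 2 remains.
(5,3) = 7: row 5 has {1,2,3,5,6,9}; col 3 has {1,2,3,4,5,6,8,9}; box has {1,2,3,5,8,9} → only 7 remains.
(5,5) = 4: row 5 has {1,2,3,5,6,7,9}; col 5 has {1,3,7,8}; box has {1} → only 4 remains.
(7,5) = 6: row 7 has {3,5,9}; col 5 has {1,3,4,7,8}; box has {2,3,7} → only 6 remains.
(1,1) = 9: row 1 has {1,2,3,5,6,7,8}; col 1 has {3,5}; box has {2,3,4,5,6,7,8} → only 9 remains.
(1,6) = 4: row 1 has {1,2,3,5,6,7,8,9}; col 6 has {1,2}; box has {1,3,6,8} → only 4 remains.
(3,1) = 1: row 3 has {4,5,8}; col 1 has {3,5,9}; box has {2,3,4,5,6,7,8,9} → only 1 remains.
(4,5) = 2: row 4 has {1,5,9}; col 5 has {1,3,4,6,7,8}; box has {1,4} → only 2 remains.
(4,9) = 8: row 4 has {1,2,5,9}; col 9 has {1,4,7,9}; box has {1,3,5,6,7,9} → only 8 remains.
(5,4) = 8: row 5 has {1,2,3,4,5,6,7,9}; col 4 has {3,6}; box has {1,2,4} → only 8 remains.
(7,6) = 8: row 7 has {3,5,6,9}; col 6 has {1,2,4}; box has {2,3,6,7} → only 8 remains.
(7,9) = 2: row 7 has {3,5,6,8,9}; col 9 has {1,4,7,8,9}; box has {4,9} → only 2 remains.
(8,6) = 5: row 8 has {4,6,7,9}; col 6 has {1,2,4,8}; box has {2,3,6,7,8} → only 5 remains.
(8,9) = 3: row 8 has {4,5,6,7,9}; col 9 has {1,2,4,7,8,9}; box has {2,4,9} → only 3 remains.
(9,5) = 9: row 9 has {1,2,3,4}; col 5 has {1,2,3,4,6,7,8}; box has {2,3,5,6,7,8} → only 9 remains.
(2,6) = 7: row 2 has {1,2,3,4,6,8,9}; col 6 has {1,2,4,5,8}; box has {1,3,4,6,8} → only 7 remains.
(3,6) = 9: row 3 has {1,4,5,8}; col 6 has {1,2,4,5,7,8}; box has {1,3,4,6,7,8} → only 9 remains.
(3,9) = 6: row 3 has {1,4,5,8,9}; col 9 has {1,2,3,4,7,8,9}; box has {1,2,4,5,8,9} → only 6 remains.
(4,4) = 7: row 4 has {1,2,5,8,9}; col 4 has {3,6,8}; box has {1,2,4,8} → only 7 remains.
(4,8) = 4: row 4 has {1,2,5,7,8,9}; col 8 has {5,6,9}; box has {1,3,5,6,7,8,9} → only 4 remains.
(6,5) = 5: row 6 has {1,3,7,8}; col 5 has {1,2,3,4,6,7,8,9}; box has {1,2,4,7,8} → only 5 remains.
(6,6) = 6: row 6 has {1,3,5,7,8}; col 6 has {1,2,4,5,7,8,9}; box has {1,2,4,5,7,8} → only 6 remains.
(6,8) = 2: row 6 has {1,3,5,6,7,8}; col 8 has {4,5,6,9}; box has {1,3,4,5,6,7,8,9} → only 2 remains.
(7,1) = 7: row 7 has {2,3,5,6,8,9}; col 1 has {1,3,5,9}; box has {1,3,4,5,6,9} → only 7 remains.
(7,8) = 1: row 7 has {2,3,5,6,7,8,9}; col 8 has {2,4,5,6,9}; box has {2,3,4,9} → only 1 remains.
(8,4) = 1: row 8 has {3,4,5,6,7,9}; col 4 has {3,6,7,8}; box has {2,3,5,6,7,8,9} → only 1 remains.
(8,8) = 8: row 8 has {1,3,4,5,6,7,9}; col 8 has {1,2,4,5,6,9}; box has {1,2,3,4,9} → only 8 remains.
(9,1) = 8: row 9 has {1,2,3,4,9}; col 1 has {1,3,5,7,9}; box has {1,3,4,5,6,7,9} → only 8 remains.
(9,8) = 7: row 9 has {1,2,3,4,8,9}; col 8 has {1,2,4,5,6,8,9}; box has {1,2,3,4,8,9} → only 7 remains.
(9,9) = 5: row 9 has {1,2,3,4,7,8,9}; col 9 has {1,2,3,4,6,7,8,9}; box has {1,2,3,4,7,8,9} → only 5 remains.
(2,4) = 5: row 2 has {1,2,3,4,6,7,8,9}; col 4 has {1,3,6,7,8}; box has {1,3,4,6,7,8,9} → only 5 remains.
(3,4) = 2: row 3 has {1,4,5,6,8,9}; col 4 has {1,3,5,6,7,8}; box has {1,3,4,5,6,7,8,9} → only 2 remains.
(3,7) = 7: row 3 has {1,2,4,5,6,8,9}; col 7 has {1,2,3,4,5,8,9}; box has {1,2,4,5,6,8,9} → only 7 remains.
(3,8) = 3: row 3 has {1,2,4,5,6,7,8,9}; col 8 has {1,2,4,5,6,7,8,9}; box has {1,2,4,5,6,7,8,9} → only 3 remains.
(4,1) = 6: row 4 has {1,2,4,5,7,8,9}; col 1 has {1,3,5,7,8,9}; box has {1,2,3,5,7,8,9} → only 6 remains.
(4,6) = 3: row 4 has {1,2,4,5,6,7,8,9}; col 6 has {1,2,4,5,6,7,8,9}; box has {1,2,4,5,6,7,8} → only 3 remains.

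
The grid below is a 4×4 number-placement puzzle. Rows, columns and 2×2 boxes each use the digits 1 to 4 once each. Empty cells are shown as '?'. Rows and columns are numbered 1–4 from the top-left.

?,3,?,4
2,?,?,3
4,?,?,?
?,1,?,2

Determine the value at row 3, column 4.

1

row 1, column 1 = 1: row 1 has {3,4}; col 1 has {2,4}; box has {2,3} → only 1 remains.
row 1, column 3 = 2: row 1 has {1,3,4}; col 3 has {}; box has {3,4} → only 2 remains.
row 2, column 2 = 4: row 2 has {2,3}; col 2 has {1,3}; box has {1,2,3} → only 4 remains.
row 2, column 3 = 1: row 2 has {2,3,4}; col 3 has {2}; box has {2,3,4} → only 1 remains.
row 3, column 2 = 2: row 3 has {4}; col 2 has {1,3,4}; box has {1,4} → only 2 remains.
row 3, column 3 = 3: row 3 has {2,4}; col 3 has {1,2}; box has {2} → only 3 remains.
row 3, column 4 = 1: row 3 has {2,3,4}; col 4 has {2,3,4}; box has {2,3} → only 1 remains.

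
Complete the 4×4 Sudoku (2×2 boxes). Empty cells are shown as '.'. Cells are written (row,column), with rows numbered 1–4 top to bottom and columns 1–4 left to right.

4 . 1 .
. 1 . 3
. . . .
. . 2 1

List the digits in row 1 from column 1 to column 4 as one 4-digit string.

(1,4) = 2: row 1 has {1,4}; col 4 has {1,3}; box has {1,3} → only 2 remains.
(2,1) = 2: row 2 has {1,3}; col 1 has {4}; box has {1,4} → only 2 remains.
(2,3) = 4: row 2 has {1,2,3}; col 3 has {1,2}; box has {1,2,3} → only 4 remains.
(3,3) = 3: row 3 has {}; col 3 has {1,2,4}; box has {1,2} → only 3 remains.
(3,4) = 4: row 3 has {3}; col 4 has {1,2,3}; box has {1,2,3} → only 4 remains.
(4,1) = 3: row 4 has {1,2}; col 1 has {2,4}; box has {} → only 3 remains.
(4,2) = 4: row 4 has {1,2,3}; col 2 has {1}; box has {3} → only 4 remains.
(1,2) = 3: row 1 has {1,2,4}; col 2 has {1,4}; box has {1,2,4} → only 3 remains.

4312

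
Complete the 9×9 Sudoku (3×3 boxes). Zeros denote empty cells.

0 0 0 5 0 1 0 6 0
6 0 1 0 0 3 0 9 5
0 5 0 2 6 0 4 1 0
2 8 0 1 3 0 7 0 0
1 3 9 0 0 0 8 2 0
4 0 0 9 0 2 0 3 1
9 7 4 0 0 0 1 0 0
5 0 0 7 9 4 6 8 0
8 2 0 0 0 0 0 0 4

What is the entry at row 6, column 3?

7

row 2, column 2 = 4 (sole candidate).
row 2, column 4 = 8 (sole candidate).
row 2, column 5 = 7 (sole candidate).
row 2, column 7 = 2 (sole candidate).
row 3, column 6 = 9 (sole candidate).
row 5, column 9 = 6 (sole candidate).
row 6, column 2 = 6 (sole candidate).
row 6, column 7 = 5 (sole candidate).
row 7, column 8 = 5 (sole candidate).
row 8, column 2 = 1 (sole candidate).
row 8, column 3 = 3 (sole candidate).
row 8, column 9 = 2 (sole candidate).
row 9, column 3 = 6 (sole candidate).
row 9, column 4 = 3 (sole candidate).
row 9, column 6 = 5 (sole candidate).
row 9, column 7 = 9 (sole candidate).
row 9, column 8 = 7 (sole candidate).
row 1, column 2 = 9 (sole candidate).
row 1, column 5 = 4 (sole candidate).
row 1, column 7 = 3 (sole candidate).
row 4, column 3 = 5 (sole candidate).
row 4, column 6 = 6 (sole candidate).
row 4, column 8 = 4 (sole candidate).
row 4, column 9 = 9 (sole candidate).
row 5, column 4 = 4 (sole candidate).
row 5, column 5 = 5 (sole candidate).
row 5, column 6 = 7 (sole candidate).
row 6, column 3 = 7: row 6 has {1,2,3,4,5,6,9}; col 3 has {1,3,4,5,6,9}; box has {1,2,3,4,5,6,8,9} → only 7 remains.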